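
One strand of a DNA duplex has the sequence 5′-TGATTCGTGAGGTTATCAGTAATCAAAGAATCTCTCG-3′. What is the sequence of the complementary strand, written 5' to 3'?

5'-CGAGAGATTCTTTGATTACTGATAACCTCACGAATCA-3'

The complement of TGATTCGTGAGGTTATCAGTAATCAAAGAATCTCTCG is ACTAAGCACTCCAATAGTCATTAGTTTCTTAGAGAGC (A↔T, G↔C). DNA strands are antiparallel, so the complementary strand runs 3'→5'; reversing gives the 5'→3' form.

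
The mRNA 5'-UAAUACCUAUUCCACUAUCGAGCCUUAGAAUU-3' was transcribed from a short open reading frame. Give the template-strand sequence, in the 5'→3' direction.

5′-AATTCTAAGGCTCGATAGTGGAATAGGTATTA-3′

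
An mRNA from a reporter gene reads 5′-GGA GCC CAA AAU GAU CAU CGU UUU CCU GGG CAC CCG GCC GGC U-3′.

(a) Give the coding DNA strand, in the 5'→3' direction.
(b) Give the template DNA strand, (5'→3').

(a) 5'-GGAGCCCAAAATGATCATCGTTTTCCTGGGCACCCGGCCGGCT-3'
(b) 5'-AGCCGGCCGGGTGCCCAGGAAAACGATGATCATTTTGGGCTCC-3'

(a) The coding strand matches the mRNA with U→T.
(b) The template strand is the reverse complement of the coding strand.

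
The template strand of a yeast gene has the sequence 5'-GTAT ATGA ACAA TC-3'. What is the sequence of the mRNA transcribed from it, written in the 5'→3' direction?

5'-GAUUGUUCAUAUAC-3'

RNA polymerase reads the template 3'→5' and synthesizes mRNA 5'→3' by base-pairing (A→U, T→A, G↔C). The complement of the template is CATATACTTGTTAG; antiparallel, so 5'→3' the coding strand is GATTGTTCATATAC. Replace T with U for the mRNA.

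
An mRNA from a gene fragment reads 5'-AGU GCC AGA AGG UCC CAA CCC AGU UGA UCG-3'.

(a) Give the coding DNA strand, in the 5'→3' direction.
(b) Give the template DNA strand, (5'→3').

(a) 5'-AGTGCCAGAAGGTCCCAACCCAGTTGATCG-3'
(b) 5'-CGATCAACTGGGTTGGGACCTTCTGGCACT-3'

(a) The coding strand matches the mRNA with U→T.
(b) The template strand is the reverse complement of the coding strand.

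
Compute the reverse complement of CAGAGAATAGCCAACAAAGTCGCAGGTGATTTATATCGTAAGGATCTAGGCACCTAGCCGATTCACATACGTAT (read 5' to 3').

5′-ATACGTATGTGAATCGGCTAGGTGCCTAGATCCTTACGATATAAATCACCTGCGACTTTGTTGGCTATTCTCTG-3′

Complement each base (A↔T, G↔C): GTCTCTTATCGGTTGTTTCAGCGTCCACTAAATATAGCATTCCTAGATCCGTGGATCGGCTAAGTGTATGCATA. Then reverse.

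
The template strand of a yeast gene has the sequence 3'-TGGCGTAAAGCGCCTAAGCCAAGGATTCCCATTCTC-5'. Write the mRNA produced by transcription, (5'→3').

5′-ACCGCAUUUCGCGGAUUCGGUUCCUAAGGGUAAGAG-3′

Reading the template 3'→5' as shown, RNA polymerase pairs each base (A→U, T→A, G↔C) to build mRNA 5'→3' directly.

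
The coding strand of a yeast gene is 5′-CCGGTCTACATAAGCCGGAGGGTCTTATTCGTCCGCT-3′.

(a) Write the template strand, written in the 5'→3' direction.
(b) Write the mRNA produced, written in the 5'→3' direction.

(a) 5'-AGCGGACGAATAAGACCCTCCGGCTTATGTAGACCGG-3'
(b) 5'-CCGGUCUACAUAAGCCGGAGGGUCUUAUUCGUCCGCU-3'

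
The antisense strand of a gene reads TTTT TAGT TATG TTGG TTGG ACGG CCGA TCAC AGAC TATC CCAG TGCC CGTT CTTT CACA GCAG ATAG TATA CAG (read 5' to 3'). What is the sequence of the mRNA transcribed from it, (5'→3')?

5'-CUGUAUACUAUCUGCUGUGAAAGAACGGGCACUGGGAUAGUCUGUGAUCGGCCGUCCAACCAACAUAACUAAAAA-3'

The mRNA has the sequence of the coding strand (reverse complement of the template) with T→U. Reverse complement of TTTTTAGTTATGTTGGTTGGACGGCCGATCACAGACTATCCCAGTGCCCGTTCTTTCACAGCAGATAGTATACAG is CTGTATACTATCTGCTGTGAAAGAACGGGCACTGGGATAGTCTGTGATCGGCCGTCCAACCAACATAACTAAAAA; then T→U.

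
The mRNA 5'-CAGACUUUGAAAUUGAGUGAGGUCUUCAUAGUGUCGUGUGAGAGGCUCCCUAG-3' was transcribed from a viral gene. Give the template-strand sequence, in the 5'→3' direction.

5'-CTAGGGAGCCTCTCACACGACACTATGAAGACCTCACTCAATTTCAAAGTCTG-3'

Replace U with T to get the coding DNA strand: CAGACTTTGAAATTGAGTGAGGTCTTCATAGTGTCGTGTGAGAGGCTCCCTAG. The template strand is its reverse complement (complement GTCTGAAACTTTAACTCACTCCAGAAGTATCACAGCACACTCTCCGAGGGATC, then reverse).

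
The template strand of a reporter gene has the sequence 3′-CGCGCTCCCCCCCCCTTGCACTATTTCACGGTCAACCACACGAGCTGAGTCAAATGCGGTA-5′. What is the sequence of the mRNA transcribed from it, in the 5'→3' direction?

5'-GCGCGAGGGGGGGGGAACGUGAUAAAGUGCCAGUUGGUGUGCUCGACUCAGUUUACGCCAU-3'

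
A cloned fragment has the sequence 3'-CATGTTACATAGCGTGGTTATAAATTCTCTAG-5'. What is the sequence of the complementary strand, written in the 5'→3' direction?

5'-GTACAATGTATCGCACCAATATTTAAGAGATC-3'

The strand is given 3'→5', so its complement runs 5'→3' in the same left-to-right order: pair each base A↔T, G↔C.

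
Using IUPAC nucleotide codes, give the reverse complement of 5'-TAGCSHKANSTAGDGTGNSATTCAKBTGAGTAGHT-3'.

Standard pairs A↔T, G↔C; ambiguity codes pair K↔M, S↔S, B↔V, D↔H, N↔N. Complement (ATCGSDMTNSATCHCACNSTAAGTMVACTCATCDA), then reverse for 5'→3'.

5'-ADCTACTCAVMTGAATSNCACHCTASNTMDSGCTA-3'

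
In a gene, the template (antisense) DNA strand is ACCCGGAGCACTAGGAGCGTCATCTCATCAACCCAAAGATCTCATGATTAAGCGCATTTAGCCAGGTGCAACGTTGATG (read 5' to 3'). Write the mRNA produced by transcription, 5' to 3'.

The mRNA has the sequence of the coding strand (reverse complement of the template) with T→U. Reverse complement of ACCCGGAGCACTAGGAGCGTCATCTCATCAACCCAAAGATCTCATGATTAAGCGCATTTAGCCAGGTGCAACGTTGATG is CATCAACGTTGCACCTGGCTAAATGCGCTTAATCATGAGATCTTTGGGTTGATGAGATGACGCTCCTAGTGCTCCGGGT; then T→U.

5'-CAUCAACGUUGCACCUGGCUAAAUGCGCUUAAUCAUGAGAUCUUUGGGUUGAUGAGAUGACGCUCCUAGUGCUCCGGGU-3'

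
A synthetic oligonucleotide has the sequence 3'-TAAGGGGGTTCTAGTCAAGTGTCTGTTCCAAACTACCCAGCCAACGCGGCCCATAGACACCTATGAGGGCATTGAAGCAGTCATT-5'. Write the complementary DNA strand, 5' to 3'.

5'-ATTCCCCCAAGATCAGTTCACAGACAAGGTTTGATGGGTCGGTTGCGCCGGGTATCTGTGGATACTCCCGTAACTTCGTCAGTAA-3'

The strand is given 3'→5', so its complement runs 5'→3' in the same left-to-right order: pair each base A↔T, G↔C.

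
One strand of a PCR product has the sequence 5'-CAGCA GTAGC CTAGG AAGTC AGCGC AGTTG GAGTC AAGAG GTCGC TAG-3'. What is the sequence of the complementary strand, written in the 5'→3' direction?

5'-CTAGCGACCTCTTGACTCCAACTGCGCTGACTTCCTAGGCTACTGCTG-3'

Pairing A↔T and G↔C gives GTCGTCATCGGATCCTTCAGTCGCGTCAACCTCAGTTCTCCAGCGATC, running 3'→5'. Reverse for the 5'→3' convention.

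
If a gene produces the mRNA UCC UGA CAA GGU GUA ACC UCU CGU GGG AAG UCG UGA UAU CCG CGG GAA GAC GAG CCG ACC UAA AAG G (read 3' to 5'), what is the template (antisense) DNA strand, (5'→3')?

5'-AGGACTGTTCCACATTGGAGAGCACCCTTCAGCACTATAGGCGCCCTTCTGCTCGGCTGGATTTTCC-3'

Written 5'→3' the mRNA is GGAAAAUCCAGCCGAGCAGAAGGGCGCCUAUAGUGCUGAAGGGUGCUCUCCAAUGUGGAACAGUCCU, so the coding DNA strand is GGAAAATCCAGCCGAGCAGAAGGGCGCCTATAGTGCTGAAGGGTGCTCTCCAATGTGGAACAGTCCT. The template is its reverse complement.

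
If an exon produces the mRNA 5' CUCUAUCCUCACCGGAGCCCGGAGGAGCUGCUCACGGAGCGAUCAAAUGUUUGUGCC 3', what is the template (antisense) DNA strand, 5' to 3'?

5'-GGCACAAACATTTGATCGCTCCGTGAGCAGCTCCTCCGGGCTCCGGTGAGGATAGAG-3'

Replace U with T to get the coding DNA strand: CTCTATCCTCACCGGAGCCCGGAGGAGCTGCTCACGGAGCGATCAAATGTTTGTGCC. The template strand is its reverse complement (complement GAGATAGGAGTGGCCTCGGGCCTCCTCGACGAGTGCCTCGCTAGTTTACAAACACGG, then reverse).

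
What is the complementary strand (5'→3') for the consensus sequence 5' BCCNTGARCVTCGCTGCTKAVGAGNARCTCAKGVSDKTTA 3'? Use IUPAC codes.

Standard pairs A↔T, G↔C; ambiguity codes pair R↔Y, K↔M, S↔S, B↔V, D↔H, N↔N. Complement (VGGNACTYGBAGCGACGAMTBCTCNTYGAGTMCBSHMAAT), then reverse for 5'→3'.

5'-TAAMHSBCMTGAGYTNCTCBTMAGCAGCGABGYTCANGGV-3'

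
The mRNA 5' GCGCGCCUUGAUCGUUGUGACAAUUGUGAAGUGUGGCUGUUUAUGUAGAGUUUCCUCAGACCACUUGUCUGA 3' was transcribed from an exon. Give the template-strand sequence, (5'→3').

5'-TCAGACAAGTGGTCTGAGGAAACTCTACATAAACAGCCACACTTCACAATTGTCACAACGATCAAGGCGCGC-3'

Replace U with T to get the coding DNA strand: GCGCGCCTTGATCGTTGTGACAATTGTGAAGTGTGGCTGTTTATGTAGAGTTTCCTCAGACCACTTGTCTGA. The template strand is its reverse complement (complement CGCGCGGAACTAGCAACACTGTTAACACTTCACACCGACAAATACATCTCAAAGGAGTCTGGTGAACAGACT, then reverse).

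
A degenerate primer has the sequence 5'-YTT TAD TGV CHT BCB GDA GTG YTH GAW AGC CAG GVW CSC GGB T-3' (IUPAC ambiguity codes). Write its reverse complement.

Standard pairs A↔T, G↔C; ambiguity codes pair Y↔R, W↔W, S↔S, B↔V, D↔H. Complement (RAAATHACBGDAVGVCHTCACRADCTWTCGGTCCBWGSGCCVA), then reverse for 5'→3'.

5'-AVCCGSGWBCCTGGCTWTCDARCACTHCVGVADGBCAHTAAAR-3'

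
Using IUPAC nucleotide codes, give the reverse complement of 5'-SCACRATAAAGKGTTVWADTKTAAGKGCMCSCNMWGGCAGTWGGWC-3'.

5'-GWCCWACTGCCWKNGSGKGCMCTTAMAHTWBAACMCTTTATYGTGS-3'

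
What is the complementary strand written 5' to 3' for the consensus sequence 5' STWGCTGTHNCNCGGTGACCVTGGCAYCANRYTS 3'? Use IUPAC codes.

Standard pairs A↔T, G↔C; ambiguity codes pair R↔Y, W↔W, S↔S, H↔D, V↔B, N↔N. Complement (SAWCGACADNGNGCCACTGGBACCGTRGTNYRAS), then reverse for 5'→3'.

5'-SARYNTGRTGCCABGGTCACCGNGNDACAGCWAS-3'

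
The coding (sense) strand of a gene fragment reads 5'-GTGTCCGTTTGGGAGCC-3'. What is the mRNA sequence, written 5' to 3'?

5′-GUGUCCGUUUGGGAGCC-3′

The mRNA is synthesized from the template strand, so it matches the coding strand with T replaced by U.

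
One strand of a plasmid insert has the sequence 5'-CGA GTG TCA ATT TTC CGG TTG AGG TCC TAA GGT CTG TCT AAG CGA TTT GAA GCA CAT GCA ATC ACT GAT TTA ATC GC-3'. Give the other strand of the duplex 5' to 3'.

5'-GCGATTAAATCAGTGATTGCATGTGCTTCAAATCGCTTAGACAGACCTTAGGACCTCAACCGGAAAATTGACACTCG-3'

The complement of CGAGTGTCAATTTTCCGGTTGAGGTCCTAAGGTCTGTCTAAGCGATTTGAAGCACATGCAATCACTGATTTAATCGC is GCTCACAGTTAAAAGGCCAACTCCAGGATTCCAGACAGATTCGCTAAACTTCGTGTACGTTAGTGACTAAATTAGCG (A↔T, G↔C). DNA strands are antiparallel, so the complementary strand runs 3'→5'; reversing gives the 5'→3' form.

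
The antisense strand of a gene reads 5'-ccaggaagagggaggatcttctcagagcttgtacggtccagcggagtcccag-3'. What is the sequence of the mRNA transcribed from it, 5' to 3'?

5'-CUGGGACUCCGCUGGACCGUACAAGCUCUGAGAAGAUCCUCCCUCUUCCUGG-3'

The mRNA has the sequence of the coding strand (reverse complement of the template) with T→U. Reverse complement of CCAGGAAGAGGGAGGATCTTCTCAGAGCTTGTACGGTCCAGCGGAGTCCCAG is CTGGGACTCCGCTGGACCGTACAAGCTCTGAGAAGATCCTCCCTCTTCCTGG; then T→U.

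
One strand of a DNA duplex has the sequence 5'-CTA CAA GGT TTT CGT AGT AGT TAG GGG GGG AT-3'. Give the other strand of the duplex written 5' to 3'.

Pairing A↔T and G↔C gives GATGTTCCAAAAGCATCATCAATCCCCCCCTA, running 3'→5'. Reverse for the 5'→3' convention.

5′-ATCCCCCCCTAACTACTACGAAAACCTTGTAG-3′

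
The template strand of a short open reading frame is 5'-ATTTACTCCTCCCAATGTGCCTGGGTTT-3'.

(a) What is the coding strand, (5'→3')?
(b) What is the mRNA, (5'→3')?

(a) 5′-AAACCCAGGCACATTGGGAGGAGTAAAT-3′
(b) 5'-AAACCCAGGCACAUUGGGAGGAGUAAAU-3'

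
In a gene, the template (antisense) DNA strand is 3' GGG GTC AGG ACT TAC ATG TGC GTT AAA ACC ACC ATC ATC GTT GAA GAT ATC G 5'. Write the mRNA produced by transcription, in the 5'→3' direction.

5'-CCCCAGUCCUGAAUGUACACGCAAUUUUGGUGGUAGUAGCAACUUCUAUAGC-3'

Reading the template 3'→5' as shown, RNA polymerase pairs each base (A→U, T→A, G↔C) to build mRNA 5'→3' directly.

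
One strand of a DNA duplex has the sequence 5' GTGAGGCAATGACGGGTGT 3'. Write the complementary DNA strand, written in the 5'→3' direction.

5′-ACACCCGTCATTGCCTCAC-3′

Pairing A↔T and G↔C gives CACTCCGTTACTGCCCACA, running 3'→5'. Reverse for the 5'→3' convention.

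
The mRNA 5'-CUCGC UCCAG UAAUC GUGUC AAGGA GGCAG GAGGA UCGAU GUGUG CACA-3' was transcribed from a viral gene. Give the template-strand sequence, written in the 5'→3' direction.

Replace U with T to get the coding DNA strand: CTCGCTCCAGTAATCGTGTCAAGGAGGCAGGAGGATCGATGTGTGCACA. The template strand is its reverse complement (complement GAGCGAGGTCATTAGCACAGTTCCTCCGTCCTCCTAGCTACACACGTGT, then reverse).

5'-TGTGCACACATCGATCCTCCTGCCTCCTTGACACGATTACTGGAGCGAG-3'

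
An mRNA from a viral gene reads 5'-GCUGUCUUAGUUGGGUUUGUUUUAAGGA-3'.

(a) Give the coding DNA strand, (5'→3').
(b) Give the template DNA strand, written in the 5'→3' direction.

(a) The coding strand matches the mRNA with U→T.
(b) The template strand is the reverse complement of the coding strand.

(a) 5′-GCTGTCTTAGTTGGGTTTGTTTTAAGGA-3′
(b) 5'-TCCTTAAAACAAACCCAACTAAGACAGC-3'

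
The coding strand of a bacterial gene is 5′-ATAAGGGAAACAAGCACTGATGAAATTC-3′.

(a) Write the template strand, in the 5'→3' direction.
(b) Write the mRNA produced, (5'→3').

(a) The template strand is the reverse complement of the coding strand: complement TATTCCCTTTGTTCGTGACTACTTTAAG, then reverse.
(b) mRNA matches the coding strand with T→U.

(a) 5'-GAATTTCATCAGTGCTTGTTTCCCTTAT-3'
(b) 5'-AUAAGGGAAACAAGCACUGAUGAAAUUC-3'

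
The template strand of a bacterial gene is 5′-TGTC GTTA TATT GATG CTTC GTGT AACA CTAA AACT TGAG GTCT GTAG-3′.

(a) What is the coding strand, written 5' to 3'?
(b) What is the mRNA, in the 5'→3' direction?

(a) 5′-CTACAGACCTCAAGTTTTAGTGTTACACGAAGCATCAATATAACGACA-3′
(b) 5′-CUACAGACCUCAAGUUUUAGUGUUACACGAAGCAUCAAUAUAACGACA-3′

(a) The coding strand is the reverse complement of the template: complement ACAGCAATATAACTACGAAGCACATTGTGATTTTGAACTCCAGACATC, then reverse.
(b) mRNA has the coding-strand sequence with T→U.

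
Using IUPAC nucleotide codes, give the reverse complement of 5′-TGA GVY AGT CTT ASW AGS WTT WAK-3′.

5′-MTWAAWSCTWSTAAGACTRBCTCA-3′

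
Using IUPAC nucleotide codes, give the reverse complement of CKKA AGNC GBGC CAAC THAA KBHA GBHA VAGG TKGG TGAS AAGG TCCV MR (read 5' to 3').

Standard pairs A↔T, G↔C; ambiguity codes pair R↔Y, M↔K, S↔S, B↔V, H↔D, N↔N. Complement (GMMTTCNGCVCGGTTGADTTMVDTCVDTBTCCAMCCACTSTTCCAGGBKY), then reverse for 5'→3'.

5'-YKBGGACCTTSTCACCMACCTBTDVCTDVMTTDAGTTGGCVCGNCTTMMG-3'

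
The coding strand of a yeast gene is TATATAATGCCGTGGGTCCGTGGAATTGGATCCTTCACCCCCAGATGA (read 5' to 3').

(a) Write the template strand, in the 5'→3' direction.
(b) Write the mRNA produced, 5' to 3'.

(a) The template strand is the reverse complement of the coding strand: complement ATATATTACGGCACCCAGGCACCTTAACCTAGGAAGTGGGGGTCTACT, then reverse.
(b) mRNA matches the coding strand with T→U.

(a) 5'-TCATCTGGGGGTGAAGGATCCAATTCCACGGACCCACGGCATTATATA-3'
(b) 5'-UAUAUAAUGCCGUGGGUCCGUGGAAUUGGAUCCUUCACCCCCAGAUGA-3'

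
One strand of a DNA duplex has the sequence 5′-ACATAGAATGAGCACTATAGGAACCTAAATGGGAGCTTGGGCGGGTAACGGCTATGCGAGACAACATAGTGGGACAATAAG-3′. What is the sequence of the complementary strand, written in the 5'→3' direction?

5'-CTTATTGTCCCACTATGTTGTCTCGCATAGCCGTTACCCGCCCAAGCTCCCATTTAGGTTCCTATAGTGCTCATTCTATGT-3'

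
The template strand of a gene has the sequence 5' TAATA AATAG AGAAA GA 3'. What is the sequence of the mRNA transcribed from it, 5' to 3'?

RNA polymerase reads the template 3'→5' and synthesizes mRNA 5'→3' by base-pairing (A→U, T→A, G↔C). The complement of the template is ATTATTTATCTCTTTCT; antiparallel, so 5'→3' the coding strand is TCTTTCTCTATTTATTA. Replace T with U for the mRNA.

5'-UCUUUCUCUAUUUAUUA-3'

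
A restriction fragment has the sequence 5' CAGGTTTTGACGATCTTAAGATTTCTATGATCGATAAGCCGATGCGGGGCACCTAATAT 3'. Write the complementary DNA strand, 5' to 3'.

5'-ATATTAGGTGCCCCGCATCGGCTTATCGATCATAGAAATCTTAAGATCGTCAAAACCTG-3'

Pairing A↔T and G↔C gives GTCCAAAACTGCTAGAATTCTAAAGATACTAGCTATTCGGCTACGCCCCGTGGATTATA, running 3'→5'. Reverse for the 5'→3' convention.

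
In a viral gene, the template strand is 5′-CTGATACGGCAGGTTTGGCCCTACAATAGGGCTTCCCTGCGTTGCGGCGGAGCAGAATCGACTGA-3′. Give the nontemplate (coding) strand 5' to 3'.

The coding strand is complementary and antiparallel to the template: take the complement (A↔T, G↔C) and reverse.

5'-TCAGTCGATTCTGCTCCGCCGCAACGCAGGGAAGCCCTATTGTAGGGCCAAACCTGCCGTATCAG-3'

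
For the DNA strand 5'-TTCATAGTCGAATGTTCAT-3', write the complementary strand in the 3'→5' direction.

3'-AAGTATCAGCTTACAAGTA-5'

Base-pairing A↔T, G↔C gives the complement. The complementary strand is antiparallel, so paired with a 5'→3' strand it runs 3'→5'.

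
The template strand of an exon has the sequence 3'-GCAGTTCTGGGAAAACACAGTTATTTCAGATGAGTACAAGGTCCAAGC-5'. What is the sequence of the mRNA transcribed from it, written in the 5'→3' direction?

5'-CGUCAAGACCCUUUUGUGUCAAUAAAGUCUACUCAUGUUCCAGGUUCG-3'

Reading the template 3'→5' as shown, RNA polymerase pairs each base (A→U, T→A, G↔C) to build mRNA 5'→3' directly.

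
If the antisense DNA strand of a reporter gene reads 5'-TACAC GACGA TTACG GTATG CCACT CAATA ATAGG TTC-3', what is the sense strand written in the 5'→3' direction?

5'-GAACCTATTATTGAGTGGCATACCGTAATCGTCGTGTA-3'

The coding strand is complementary and antiparallel to the template: take the complement (A↔T, G↔C) and reverse.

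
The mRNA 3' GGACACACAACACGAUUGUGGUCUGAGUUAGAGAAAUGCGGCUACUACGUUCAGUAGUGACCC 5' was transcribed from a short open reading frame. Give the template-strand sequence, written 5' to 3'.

5′-CCTGTGTGTTGTGCTAACACCAGACTCAATCTCTTTACGCCGATGATGCAAGTCATCACTGGG-3′

Written 5'→3' the mRNA is CCCAGUGAUGACUUGCAUCAUCGGCGUAAAGAGAUUGAGUCUGGUGUUAGCACAACACACAGG, so the coding DNA strand is CCCAGTGATGACTTGCATCATCGGCGTAAAGAGATTGAGTCTGGTGTTAGCACAACACACAGG. The template is its reverse complement.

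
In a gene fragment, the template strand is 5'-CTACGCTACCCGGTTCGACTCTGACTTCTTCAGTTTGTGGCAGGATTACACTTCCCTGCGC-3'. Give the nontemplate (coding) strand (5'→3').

5'-GCGCAGGGAAGTGTAATCCTGCCACAAACTGAAGAAGTCAGAGTCGAACCGGGTAGCGTAG-3'

The coding strand is complementary and antiparallel to the template: take the complement (A↔T, G↔C) and reverse.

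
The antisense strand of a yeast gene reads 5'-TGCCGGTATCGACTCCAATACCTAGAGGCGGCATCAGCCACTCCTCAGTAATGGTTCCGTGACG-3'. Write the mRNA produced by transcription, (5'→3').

5′-CGUCACGGAACCAUUACUGAGGAGUGGCUGAUGCCGCCUCUAGGUAUUGGAGUCGAUACCGGCA-3′

The mRNA has the sequence of the coding strand (reverse complement of the template) with T→U. Reverse complement of TGCCGGTATCGACTCCAATACCTAGAGGCGGCATCAGCCACTCCTCAGTAATGGTTCCGTGACG is CGTCACGGAACCATTACTGAGGAGTGGCTGATGCCGCCTCTAGGTATTGGAGTCGATACCGGCA; then T→U.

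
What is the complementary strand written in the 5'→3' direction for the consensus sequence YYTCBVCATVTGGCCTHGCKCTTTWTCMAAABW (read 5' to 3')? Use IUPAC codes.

5'-WVTTTKGAWAAAGMGCDAGGCCABATGBVGARR-3'

Standard pairs A↔T, G↔C; ambiguity codes pair Y↔R, M↔K, W↔W, B↔V, H↔D. Complement (RRAGVBGTABACCGGADCGMGAAAWAGKTTTVW), then reverse for 5'→3'.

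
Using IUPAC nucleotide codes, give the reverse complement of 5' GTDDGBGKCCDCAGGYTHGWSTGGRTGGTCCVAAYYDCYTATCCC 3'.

Standard pairs A↔T, G↔C; ambiguity codes pair R↔Y, K↔M, W↔W, S↔S, B↔V, D↔H. Complement (CAHHCVCMGGHGTCCRADCWSACCYACCAGGBTTRRHGRATAGGG), then reverse for 5'→3'.

5'-GGGATARGHRRTTBGGACCAYCCASWCDARCCTGHGGMCVCHHAC-3'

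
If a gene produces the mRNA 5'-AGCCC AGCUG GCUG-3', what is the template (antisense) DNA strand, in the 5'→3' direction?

5'-CAGCCAGCTGGGCT-3'

Replace U with T to get the coding DNA strand: AGCCCAGCTGGCTG. The template strand is its reverse complement (complement TCGGGTCGACCGAC, then reverse).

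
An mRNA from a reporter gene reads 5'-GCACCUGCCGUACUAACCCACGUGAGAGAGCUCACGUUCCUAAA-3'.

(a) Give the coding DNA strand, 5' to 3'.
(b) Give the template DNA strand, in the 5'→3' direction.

(a) The coding strand matches the mRNA with U→T.
(b) The template strand is the reverse complement of the coding strand.

(a) 5'-GCACCTGCCGTACTAACCCACGTGAGAGAGCTCACGTTCCTAAA-3'
(b) 5'-TTTAGGAACGTGAGCTCTCTCACGTGGGTTAGTACGGCAGGTGC-3'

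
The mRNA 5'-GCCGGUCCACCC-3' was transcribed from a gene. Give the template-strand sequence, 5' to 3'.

Replace U with T to get the coding DNA strand: GCCGGTCCACCC. The template strand is its reverse complement (complement CGGCCAGGTGGG, then reverse).

5'-GGGTGGACCGGC-3'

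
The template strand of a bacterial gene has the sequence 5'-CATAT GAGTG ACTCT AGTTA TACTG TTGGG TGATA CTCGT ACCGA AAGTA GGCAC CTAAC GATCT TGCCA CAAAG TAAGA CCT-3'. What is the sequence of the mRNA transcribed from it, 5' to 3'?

RNA polymerase reads the template 3'→5' and synthesizes mRNA 5'→3' by base-pairing (A→U, T→A, G↔C). The complement of the template is GTATACTCACTGAGATCAATATGACAACCCACTATGAGCATGGCTTTCATCCGTGGATTGCTAGAACGGTGTTTCATTCTGGA; antiparallel, so 5'→3' the coding strand is AGGTCTTACTTTGTGGCAAGATCGTTAGGTGCCTACTTTCGGTACGAGTATCACCCAACAGTATAACTAGAGTCACTCATATG. Replace T with U for the mRNA.

5'-AGGUCUUACUUUGUGGCAAGAUCGUUAGGUGCCUACUUUCGGUACGAGUAUCACCCAACAGUAUAACUAGAGUCACUCAUAUG-3'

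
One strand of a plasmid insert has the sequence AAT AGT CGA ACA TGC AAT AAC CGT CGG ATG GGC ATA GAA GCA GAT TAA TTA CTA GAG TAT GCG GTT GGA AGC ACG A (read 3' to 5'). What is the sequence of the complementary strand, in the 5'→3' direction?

5′-TTATCAGCTTGTACGTTATTGGCAGCCTACCCGTATCTTCGTCTAATTAATGATCTCATACGCCAACCTTCGTGCT-3′

The strand is given 3'→5', so its complement runs 5'→3' in the same left-to-right order: pair each base A↔T, G↔C.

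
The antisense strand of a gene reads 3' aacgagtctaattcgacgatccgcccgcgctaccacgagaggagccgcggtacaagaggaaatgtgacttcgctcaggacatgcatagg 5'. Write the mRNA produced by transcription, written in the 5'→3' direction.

Reading the template 3'→5' as shown, RNA polymerase pairs each base (A→U, T→A, G↔C) to build mRNA 5'→3' directly.

5'-UUGCUCAGAUUAAGCUGCUAGGCGGGCGCGAUGGUGCUCUCCUCGGCGCCAUGUUCUCCUUUACACUGAAGCGAGUCCUGUACGUAUCC-3'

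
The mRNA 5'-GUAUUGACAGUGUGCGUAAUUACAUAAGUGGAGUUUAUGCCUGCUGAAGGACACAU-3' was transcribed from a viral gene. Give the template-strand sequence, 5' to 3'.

5'-ATGTGTCCTTCAGCAGGCATAAACTCCACTTATGTAATTACGCACACTGTCAATAC-3'

Replace U with T to get the coding DNA strand: GTATTGACAGTGTGCGTAATTACATAAGTGGAGTTTATGCCTGCTGAAGGACACAT. The template strand is its reverse complement (complement CATAACTGTCACACGCATTAATGTATTCACCTCAAATACGGACGACTTCCTGTGTA, then reverse).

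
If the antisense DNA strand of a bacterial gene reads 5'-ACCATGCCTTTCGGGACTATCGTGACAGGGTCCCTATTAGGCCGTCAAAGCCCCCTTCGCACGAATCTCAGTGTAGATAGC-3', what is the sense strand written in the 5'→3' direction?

The coding strand is complementary and antiparallel to the template: take the complement (A↔T, G↔C) and reverse.

5′-GCTATCTACACTGAGATTCGTGCGAAGGGGGCTTTGACGGCCTAATAGGGACCCTGTCACGATAGTCCCGAAAGGCATGGT-3′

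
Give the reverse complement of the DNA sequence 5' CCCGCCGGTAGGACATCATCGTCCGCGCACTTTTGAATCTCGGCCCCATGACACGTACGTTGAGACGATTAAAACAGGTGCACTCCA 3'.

5'-TGGAGTGCACCTGTTTTAATCGTCTCAACGTACGTGTCATGGGGCCGAGATTCAAAAGTGCGCGGACGATGATGTCCTACCGGCGGG-3'

Complement each base (A↔T, G↔C): GGGCGGCCATCCTGTAGTAGCAGGCGCGTGAAAACTTAGAGCCGGGGTACTGTGCATGCAACTCTGCTAATTTTGTCCACGTGAGGT. Then reverse.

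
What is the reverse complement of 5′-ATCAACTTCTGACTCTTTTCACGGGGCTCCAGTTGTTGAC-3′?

Reading the sequence 3'→5' and pairing each base (A↔T, G↔C) gives the reverse complement directly.

5′-GTCAACAACTGGAGCCCCGTGAAAAGAGTCAGAAGTTGAT-3′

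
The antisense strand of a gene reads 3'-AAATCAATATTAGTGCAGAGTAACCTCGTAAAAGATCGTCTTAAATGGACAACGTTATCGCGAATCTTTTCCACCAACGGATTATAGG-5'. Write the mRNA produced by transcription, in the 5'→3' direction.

Reading the template 3'→5' as shown, RNA polymerase pairs each base (A→U, T→A, G↔C) to build mRNA 5'→3' directly.

5'-UUUAGUUAUAAUCACGUCUCAUUGGAGCAUUUUCUAGCAGAAUUUACCUGUUGCAAUAGCGCUUAGAAAAGGUGGUUGCCUAAUAUCC-3'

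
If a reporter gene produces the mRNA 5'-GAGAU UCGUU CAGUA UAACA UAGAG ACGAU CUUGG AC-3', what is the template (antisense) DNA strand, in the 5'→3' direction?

Replace U with T to get the coding DNA strand: GAGATTCGTTCAGTATAACATAGAGACGATCTTGGAC. The template strand is its reverse complement (complement CTCTAAGCAAGTCATATTGTATCTCTGCTAGAACCTG, then reverse).

5'-GTCCAAGATCGTCTCTATGTTATACTGAACGAATCTC-3'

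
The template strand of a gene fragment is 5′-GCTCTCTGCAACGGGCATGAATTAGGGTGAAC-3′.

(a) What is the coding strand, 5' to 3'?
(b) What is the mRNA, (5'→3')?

(a) The coding strand is the reverse complement of the template: complement CGAGAGACGTTGCCCGTACTTAATCCCACTTG, then reverse.
(b) mRNA has the coding-strand sequence with T→U.

(a) 5′-GTTCACCCTAATTCATGCCCGTTGCAGAGAGC-3′
(b) 5'-GUUCACCCUAAUUCAUGCCCGUUGCAGAGAGC-3'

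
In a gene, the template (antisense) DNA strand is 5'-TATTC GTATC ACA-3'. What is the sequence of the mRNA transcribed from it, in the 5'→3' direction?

5'-UGUGAUACGAAUA-3'

The mRNA has the sequence of the coding strand (reverse complement of the template) with T→U. Reverse complement of TATTCGTATCACA is TGTGATACGAATA; then T→U.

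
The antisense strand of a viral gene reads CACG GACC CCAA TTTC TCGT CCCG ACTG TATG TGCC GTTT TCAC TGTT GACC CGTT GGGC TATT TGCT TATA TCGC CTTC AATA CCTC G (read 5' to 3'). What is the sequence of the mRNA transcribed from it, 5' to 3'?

5'-CGAGGUAUUGAAGGCGAUAUAAGCAAAUAGCCCAACGGGUCAACAGUGAAAACGGCACAUACAGUCGGGACGAGAAAUUGGGGUCCGUG-3'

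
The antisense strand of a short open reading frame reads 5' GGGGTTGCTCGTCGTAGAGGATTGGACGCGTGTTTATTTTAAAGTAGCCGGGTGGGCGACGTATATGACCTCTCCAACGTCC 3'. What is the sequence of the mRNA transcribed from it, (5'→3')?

The mRNA has the sequence of the coding strand (reverse complement of the template) with T→U. Reverse complement of GGGGTTGCTCGTCGTAGAGGATTGGACGCGTGTTTATTTTAAAGTAGCCGGGTGGGCGACGTATATGACCTCTCCAACGTCC is GGACGTTGGAGAGGTCATATACGTCGCCCACCCGGCTACTTTAAAATAAACACGCGTCCAATCCTCTACGACGAGCAACCCC; then T→U.

5'-GGACGUUGGAGAGGUCAUAUACGUCGCCCACCCGGCUACUUUAAAAUAAACACGCGUCCAAUCCUCUACGACGAGCAACCCC-3'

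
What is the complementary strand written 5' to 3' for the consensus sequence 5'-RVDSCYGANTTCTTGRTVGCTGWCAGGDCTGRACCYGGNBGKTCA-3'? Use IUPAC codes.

5'-TGAMCVNCCRGGTYCAGHCCTGWCAGCBAYCAAGAANTCRGSHBY-3'

Standard pairs A↔T, G↔C; ambiguity codes pair R↔Y, K↔M, W↔W, S↔S, B↔V, D↔H, N↔N. Complement (YBHSGRCTNAAGAACYABCGACWGTCCHGACYTGGRCCNVCMAGT), then reverse for 5'→3'.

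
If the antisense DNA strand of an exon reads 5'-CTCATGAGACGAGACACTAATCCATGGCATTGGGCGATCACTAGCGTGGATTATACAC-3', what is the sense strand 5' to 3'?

The coding strand is complementary and antiparallel to the template: take the complement (A↔T, G↔C) and reverse.

5'-GTGTATAATCCACGCTAGTGATCGCCCAATGCCATGGATTAGTGTCTCGTCTCATGAG-3'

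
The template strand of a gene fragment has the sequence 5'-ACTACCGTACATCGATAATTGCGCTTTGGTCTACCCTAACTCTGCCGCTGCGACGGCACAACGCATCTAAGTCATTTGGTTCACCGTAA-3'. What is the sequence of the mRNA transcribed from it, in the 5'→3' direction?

5'-UUACGGUGAACCAAAUGACUUAGAUGCGUUGUGCCGUCGCAGCGGCAGAGUUAGGGUAGACCAAAGCGCAAUUAUCGAUGUACGGUAGU-3'

RNA polymerase reads the template 3'→5' and synthesizes mRNA 5'→3' by base-pairing (A→U, T→A, G↔C). The complement of the template is TGATGGCATGTAGCTATTAACGCGAAACCAGATGGGATTGAGACGGCGACGCTGCCGTGTTGCGTAGATTCAGTAAACCAAGTGGCATT; antiparallel, so 5'→3' the coding strand is TTACGGTGAACCAAATGACTTAGATGCGTTGTGCCGTCGCAGCGGCAGAGTTAGGGTAGACCAAAGCGCAATTATCGATGTACGGTAGT. Replace T with U for the mRNA.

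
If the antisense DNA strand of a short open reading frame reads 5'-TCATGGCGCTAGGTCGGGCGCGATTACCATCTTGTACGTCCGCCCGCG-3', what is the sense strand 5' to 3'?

5′-CGCGGGCGGACGTACAAGATGGTAATCGCGCCCGACCTAGCGCCATGA-3′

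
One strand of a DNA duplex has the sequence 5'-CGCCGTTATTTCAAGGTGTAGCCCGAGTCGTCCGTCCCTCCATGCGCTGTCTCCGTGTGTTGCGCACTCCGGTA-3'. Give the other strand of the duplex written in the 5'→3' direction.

Pairing A↔T and G↔C gives GCGGCAATAAAGTTCCACATCGGGCTCAGCAGGCAGGGAGGTACGCGACAGAGGCACACAACGCGTGAGGCCAT, running 3'→5'. Reverse for the 5'→3' convention.

5'-TACCGGAGTGCGCAACACACGGAGACAGCGCATGGAGGGACGGACGACTCGGGCTACACCTTGAAATAACGGCG-3'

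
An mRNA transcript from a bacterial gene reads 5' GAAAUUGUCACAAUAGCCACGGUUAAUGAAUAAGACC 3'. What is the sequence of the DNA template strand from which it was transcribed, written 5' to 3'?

Replace U with T to get the coding DNA strand: GAAATTGTCACAATAGCCACGGTTAATGAATAAGACC. The template strand is its reverse complement (complement CTTTAACAGTGTTATCGGTGCCAATTACTTATTCTGG, then reverse).

5'-GGTCTTATTCATTAACCGTGGCTATTGTGACAATTTC-3'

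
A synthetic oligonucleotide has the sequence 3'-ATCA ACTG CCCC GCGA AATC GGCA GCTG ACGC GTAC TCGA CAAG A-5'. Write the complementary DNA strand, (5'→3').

5′-TAGTTGACGGGGCGCTTTAGCCGTCGACTGCGCATGAGCTGTTCT-3′

The strand is given 3'→5', so its complement runs 5'→3' in the same left-to-right order: pair each base A↔T, G↔C.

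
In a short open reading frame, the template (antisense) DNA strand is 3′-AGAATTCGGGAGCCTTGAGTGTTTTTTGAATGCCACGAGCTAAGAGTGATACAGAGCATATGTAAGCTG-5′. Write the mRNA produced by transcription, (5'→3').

Reading the template 3'→5' as shown, RNA polymerase pairs each base (A→U, T→A, G↔C) to build mRNA 5'→3' directly.

5'-UCUUAAGCCCUCGGAACUCACAAAAAACUUACGGUGCUCGAUUCUCACUAUGUCUCGUAUACAUUCGAC-3'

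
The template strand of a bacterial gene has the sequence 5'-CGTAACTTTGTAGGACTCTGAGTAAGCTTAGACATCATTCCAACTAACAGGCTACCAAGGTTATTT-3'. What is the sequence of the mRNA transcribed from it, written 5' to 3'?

The mRNA has the sequence of the coding strand (reverse complement of the template) with T→U. Reverse complement of CGTAACTTTGTAGGACTCTGAGTAAGCTTAGACATCATTCCAACTAACAGGCTACCAAGGTTATTT is AAATAACCTTGGTAGCCTGTTAGTTGGAATGATGTCTAAGCTTACTCAGAGTCCTACAAAGTTACG; then T→U.

5'-AAAUAACCUUGGUAGCCUGUUAGUUGGAAUGAUGUCUAAGCUUACUCAGAGUCCUACAAAGUUACG-3'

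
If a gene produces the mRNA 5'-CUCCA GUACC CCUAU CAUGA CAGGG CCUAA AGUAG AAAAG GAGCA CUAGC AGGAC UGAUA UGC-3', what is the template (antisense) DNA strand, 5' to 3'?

Replace U with T to get the coding DNA strand: CTCCAGTACCCCTATCATGACAGGGCCTAAAGTAGAAAAGGAGCACTAGCAGGACTGATATGC. The template strand is its reverse complement (complement GAGGTCATGGGGATAGTACTGTCCCGGATTTCATCTTTTCCTCGTGATCGTCCTGACTATACG, then reverse).

5'-GCATATCAGTCCTGCTAGTGCTCCTTTTCTACTTTAGGCCCTGTCATGATAGGGGTACTGGAG-3'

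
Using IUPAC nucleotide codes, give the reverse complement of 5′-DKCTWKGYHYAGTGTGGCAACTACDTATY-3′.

Standard pairs A↔T, G↔C; ambiguity codes pair Y↔R, K↔M, W↔W, D↔H. Complement (HMGAWMCRDRTCACACCGTTGATGHATAR), then reverse for 5'→3'.

5'-RATAHGTAGTTGCCACACTRDRCMWAGMH-3'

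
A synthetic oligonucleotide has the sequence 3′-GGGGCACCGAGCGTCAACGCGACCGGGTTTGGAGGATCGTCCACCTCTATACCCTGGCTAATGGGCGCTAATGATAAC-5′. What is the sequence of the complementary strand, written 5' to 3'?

5'-CCCCGTGGCTCGCAGTTGCGCTGGCCCAAACCTCCTAGCAGGTGGAGATATGGGACCGATTACCCGCGATTACTATTG-3'

The strand is given 3'→5', so its complement runs 5'→3' in the same left-to-right order: pair each base A↔T, G↔C.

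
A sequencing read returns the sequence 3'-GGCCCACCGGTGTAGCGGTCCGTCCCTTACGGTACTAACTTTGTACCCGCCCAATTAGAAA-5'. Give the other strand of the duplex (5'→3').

5'-CCGGGTGGCCACATCGCCAGGCAGGGAATGCCATGATTGAAACATGGGCGGGTTAATCTTT-3'

The strand is given 3'→5', so its complement runs 5'→3' in the same left-to-right order: pair each base A↔T, G↔C.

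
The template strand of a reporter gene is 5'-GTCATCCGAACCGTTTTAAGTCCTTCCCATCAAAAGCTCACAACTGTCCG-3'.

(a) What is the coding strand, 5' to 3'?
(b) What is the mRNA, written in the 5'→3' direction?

(a) The coding strand is the reverse complement of the template: complement CAGTAGGCTTGGCAAAATTCAGGAAGGGTAGTTTTCGAGTGTTGACAGGC, then reverse.
(b) mRNA has the coding-strand sequence with T→U.

(a) 5'-CGGACAGTTGTGAGCTTTTGATGGGAAGGACTTAAAACGGTTCGGATGAC-3'
(b) 5'-CGGACAGUUGUGAGCUUUUGAUGGGAAGGACUUAAAACGGUUCGGAUGAC-3'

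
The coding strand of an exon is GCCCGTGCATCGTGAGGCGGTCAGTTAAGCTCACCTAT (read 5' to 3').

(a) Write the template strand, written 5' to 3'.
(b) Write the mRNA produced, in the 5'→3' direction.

(a) The template strand is the reverse complement of the coding strand: complement CGGGCACGTAGCACTCCGCCAGTCAATTCGAGTGGATA, then reverse.
(b) mRNA matches the coding strand with T→U.

(a) 5'-ATAGGTGAGCTTAACTGACCGCCTCACGATGCACGGGC-3'
(b) 5'-GCCCGUGCAUCGUGAGGCGGUCAGUUAAGCUCACCUAU-3'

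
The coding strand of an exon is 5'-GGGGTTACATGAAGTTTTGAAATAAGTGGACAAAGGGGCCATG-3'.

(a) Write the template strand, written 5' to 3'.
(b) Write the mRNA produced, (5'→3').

(a) 5'-CATGGCCCCTTTGTCCACTTATTTCAAAACTTCATGTAACCCC-3'
(b) 5'-GGGGUUACAUGAAGUUUUGAAAUAAGUGGACAAAGGGGCCAUG-3'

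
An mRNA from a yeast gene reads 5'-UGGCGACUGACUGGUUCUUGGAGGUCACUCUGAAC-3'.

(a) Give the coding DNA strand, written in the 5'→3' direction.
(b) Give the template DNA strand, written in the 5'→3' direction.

(a) 5′-TGGCGACTGACTGGTTCTTGGAGGTCACTCTGAAC-3′
(b) 5'-GTTCAGAGTGACCTCCAAGAACCAGTCAGTCGCCA-3'

(a) The coding strand matches the mRNA with U→T.
(b) The template strand is the reverse complement of the coding strand.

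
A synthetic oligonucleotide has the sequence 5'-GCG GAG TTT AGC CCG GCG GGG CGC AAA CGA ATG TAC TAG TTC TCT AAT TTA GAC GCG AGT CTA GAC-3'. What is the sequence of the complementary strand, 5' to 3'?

Pairing A↔T and G↔C gives CGCCTCAAATCGGGCCGCCCCGCGTTTGCTTACATGATCAAGAGATTAAATCTGCGCTCAGATCTG, running 3'→5'. Reverse for the 5'→3' convention.

5′-GTCTAGACTCGCGTCTAAATTAGAGAACTAGTACATTCGTTTGCGCCCCGCCGGGCTAAACTCCGC-3′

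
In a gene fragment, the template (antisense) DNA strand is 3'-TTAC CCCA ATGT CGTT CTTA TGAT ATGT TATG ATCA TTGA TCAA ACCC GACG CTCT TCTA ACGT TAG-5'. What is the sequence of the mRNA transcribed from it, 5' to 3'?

5′-AAUGGGGUUACAGCAAGAAUACUAUACAAUACUAGUAACUAGUUUGGGCUGCGAGAAGAUUGCAAUC-3′

Reading the template 3'→5' as shown, RNA polymerase pairs each base (A→U, T→A, G↔C) to build mRNA 5'→3' directly.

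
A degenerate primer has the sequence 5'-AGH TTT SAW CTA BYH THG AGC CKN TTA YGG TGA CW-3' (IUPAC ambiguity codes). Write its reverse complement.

Standard pairs A↔T, G↔C; ambiguity codes pair Y↔R, K↔M, W↔W, S↔S, B↔V, H↔D, N↔N. Complement (TCDAAASTWGATVRDADCTCGGMNAATRCCACTGW), then reverse for 5'→3'.

5′-WGTCACCRTAANMGGCTCDADRVTAGWTSAAADCT-3′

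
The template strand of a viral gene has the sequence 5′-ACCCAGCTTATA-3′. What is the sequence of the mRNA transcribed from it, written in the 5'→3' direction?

5'-UAUAAGCUGGGU-3'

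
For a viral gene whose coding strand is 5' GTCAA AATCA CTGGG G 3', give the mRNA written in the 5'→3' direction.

mRNA has the coding-strand sequence with U in place of T.

5'-GUCAAAAUCACUGGGG-3'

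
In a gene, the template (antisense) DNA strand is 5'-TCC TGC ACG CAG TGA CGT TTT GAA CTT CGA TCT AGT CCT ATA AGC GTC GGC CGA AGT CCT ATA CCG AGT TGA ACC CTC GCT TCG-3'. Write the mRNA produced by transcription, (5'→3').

RNA polymerase reads the template 3'→5' and synthesizes mRNA 5'→3' by base-pairing (A→U, T→A, G↔C). The complement of the template is AGGACGTGCGTCACTGCAAAACTTGAAGCTAGATCAGGATATTCGCAGCCGGCTTCAGGATATGGCTCAACTTGGGAGCGAAGC; antiparallel, so 5'→3' the coding strand is CGAAGCGAGGGTTCAACTCGGTATAGGACTTCGGCCGACGCTTATAGGACTAGATCGAAGTTCAAAACGTCACTGCGTGCAGGA. Replace T with U for the mRNA.

5'-CGAAGCGAGGGUUCAACUCGGUAUAGGACUUCGGCCGACGCUUAUAGGACUAGAUCGAAGUUCAAAACGUCACUGCGUGCAGGA-3'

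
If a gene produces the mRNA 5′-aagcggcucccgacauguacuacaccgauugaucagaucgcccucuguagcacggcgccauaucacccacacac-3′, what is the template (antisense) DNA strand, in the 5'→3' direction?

Replace U with T to get the coding DNA strand: AAGCGGCTCCCGACATGTACTACACCGATTGATCAGATCGCCCTCTGTAGCACGGCGCCATATCACCCACACAC. The template strand is its reverse complement (complement TTCGCCGAGGGCTGTACATGATGTGGCTAACTAGTCTAGCGGGAGACATCGTGCCGCGGTATAGTGGGTGTGTG, then reverse).

5'-GTGTGTGGGTGATATGGCGCCGTGCTACAGAGGGCGATCTGATCAATCGGTGTAGTACATGTCGGGAGCCGCTT-3'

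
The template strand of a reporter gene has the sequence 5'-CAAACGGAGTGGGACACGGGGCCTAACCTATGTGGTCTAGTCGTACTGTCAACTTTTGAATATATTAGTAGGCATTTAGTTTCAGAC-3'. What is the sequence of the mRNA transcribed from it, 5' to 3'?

The mRNA has the sequence of the coding strand (reverse complement of the template) with T→U. Reverse complement of CAAACGGAGTGGGACACGGGGCCTAACCTATGTGGTCTAGTCGTACTGTCAACTTTTGAATATATTAGTAGGCATTTAGTTTCAGAC is GTCTGAAACTAAATGCCTACTAATATATTCAAAAGTTGACAGTACGACTAGACCACATAGGTTAGGCCCCGTGTCCCACTCCGTTTG; then T→U.

5′-GUCUGAAACUAAAUGCCUACUAAUAUAUUCAAAAGUUGACAGUACGACUAGACCACAUAGGUUAGGCCCCGUGUCCCACUCCGUUUG-3′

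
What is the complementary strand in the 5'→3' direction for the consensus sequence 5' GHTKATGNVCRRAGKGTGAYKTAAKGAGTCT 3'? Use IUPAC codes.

Standard pairs A↔T, G↔C; ambiguity codes pair R↔Y, K↔M, H↔D, V↔B, N↔N. Complement (CDAMTACNBGYYTCMCACTRMATTMCTCAGA), then reverse for 5'→3'.

5'-AGACTCMTTAMRTCACMCTYYGBNCATMADC-3'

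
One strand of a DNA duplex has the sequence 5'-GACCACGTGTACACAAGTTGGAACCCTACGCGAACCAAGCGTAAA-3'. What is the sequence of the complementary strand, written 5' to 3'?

Pairing A↔T and G↔C gives CTGGTGCACATGTGTTCAACCTTGGGATGCGCTTGGTTCGCATTT, running 3'→5'. Reverse for the 5'→3' convention.

5'-TTTACGCTTGGTTCGCGTAGGGTTCCAACTTGTGTACACGTGGTC-3'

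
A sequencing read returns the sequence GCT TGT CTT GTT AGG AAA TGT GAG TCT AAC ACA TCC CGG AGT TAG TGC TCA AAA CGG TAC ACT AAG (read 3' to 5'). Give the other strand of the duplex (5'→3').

The strand is given 3'→5', so its complement runs 5'→3' in the same left-to-right order: pair each base A↔T, G↔C.

5'-CGAACAGAACAATCCTTTACACTCAGATTGTGTAGGGCCTCAATCACGAGTTTTGCCATGTGATTC-3'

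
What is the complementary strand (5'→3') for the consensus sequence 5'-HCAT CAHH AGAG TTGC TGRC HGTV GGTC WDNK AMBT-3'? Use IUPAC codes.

5′-AVKTMNHWGACCBACDGYCAGCAACTCTDDTGATGD-3′

Standard pairs A↔T, G↔C; ambiguity codes pair R↔Y, M↔K, W↔W, B↔V, D↔H, N↔N. Complement (DGTAGTDDTCTCAACGACYGDCABCCAGWHNMTKVA), then reverse for 5'→3'.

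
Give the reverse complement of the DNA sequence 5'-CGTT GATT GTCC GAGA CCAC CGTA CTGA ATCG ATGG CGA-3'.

5'-TCGCCATCGATTCAGTACGGTGGTCTCGGACAATCAACG-3'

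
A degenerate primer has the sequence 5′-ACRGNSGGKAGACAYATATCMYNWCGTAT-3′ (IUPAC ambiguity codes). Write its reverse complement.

Standard pairs A↔T, G↔C; ambiguity codes pair R↔Y, M↔K, W↔W, S↔S, N↔N. Complement (TGYCNSCCMTCTGTRTATAGKRNWGCATA), then reverse for 5'→3'.

5'-ATACGWNRKGATATRTGTCTMCCSNCYGT-3'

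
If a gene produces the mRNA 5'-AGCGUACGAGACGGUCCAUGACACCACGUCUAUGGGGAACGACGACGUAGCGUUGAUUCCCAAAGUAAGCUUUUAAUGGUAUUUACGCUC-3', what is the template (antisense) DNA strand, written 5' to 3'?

Replace U with T to get the coding DNA strand: AGCGTACGAGACGGTCCATGACACCACGTCTATGGGGAACGACGACGTAGCGTTGATTCCCAAAGTAAGCTTTTAATGGTATTTACGCTC. The template strand is its reverse complement (complement TCGCATGCTCTGCCAGGTACTGTGGTGCAGATACCCCTTGCTGCTGCATCGCAACTAAGGGTTTCATTCGAAAATTACCATAAATGCGAG, then reverse).

5'-GAGCGTAAATACCATTAAAAGCTTACTTTGGGAATCAACGCTACGTCGTCGTTCCCCATAGACGTGGTGTCATGGACCGTCTCGTACGCT-3'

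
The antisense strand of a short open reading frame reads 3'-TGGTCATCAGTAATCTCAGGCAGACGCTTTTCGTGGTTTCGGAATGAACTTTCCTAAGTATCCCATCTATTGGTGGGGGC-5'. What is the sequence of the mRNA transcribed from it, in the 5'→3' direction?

Reading the template 3'→5' as shown, RNA polymerase pairs each base (A→U, T→A, G↔C) to build mRNA 5'→3' directly.

5′-ACCAGUAGUCAUUAGAGUCCGUCUGCGAAAAGCACCAAAGCCUUACUUGAAAGGAUUCAUAGGGUAGAUAACCACCCCCG-3′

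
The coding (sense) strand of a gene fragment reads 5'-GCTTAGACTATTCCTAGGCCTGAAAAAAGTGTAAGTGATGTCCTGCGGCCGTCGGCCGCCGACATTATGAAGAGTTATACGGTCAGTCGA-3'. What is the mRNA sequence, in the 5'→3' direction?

The mRNA is synthesized from the template strand, so it matches the coding strand with T replaced by U.

5'-GCUUAGACUAUUCCUAGGCCUGAAAAAAGUGUAAGUGAUGUCCUGCGGCCGUCGGCCGCCGACAUUAUGAAGAGUUAUACGGUCAGUCGA-3'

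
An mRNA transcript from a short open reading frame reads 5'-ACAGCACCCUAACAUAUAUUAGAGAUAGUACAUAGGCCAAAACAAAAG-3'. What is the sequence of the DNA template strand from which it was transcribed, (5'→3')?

5'-CTTTTGTTTTGGCCTATGTACTATCTCTAATATATGTTAGGGTGCTGT-3'

Replace U with T to get the coding DNA strand: ACAGCACCCTAACATATATTAGAGATAGTACATAGGCCAAAACAAAAG. The template strand is its reverse complement (complement TGTCGTGGGATTGTATATAATCTCTATCATGTATCCGGTTTTGTTTTC, then reverse).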